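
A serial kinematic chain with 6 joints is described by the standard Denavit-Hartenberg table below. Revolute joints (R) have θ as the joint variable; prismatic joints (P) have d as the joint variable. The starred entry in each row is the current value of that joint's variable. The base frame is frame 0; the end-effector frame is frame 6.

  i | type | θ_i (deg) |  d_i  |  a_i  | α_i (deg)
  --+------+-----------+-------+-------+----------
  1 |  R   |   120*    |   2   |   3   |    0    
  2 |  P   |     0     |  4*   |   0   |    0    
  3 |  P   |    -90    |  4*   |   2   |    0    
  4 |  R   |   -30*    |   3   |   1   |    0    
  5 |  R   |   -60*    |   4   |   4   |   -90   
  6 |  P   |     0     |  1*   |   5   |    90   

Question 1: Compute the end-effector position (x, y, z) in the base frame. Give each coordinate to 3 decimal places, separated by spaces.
after link 1: o_1 = (-1.5000, 2.5981, 2.0000)
after link 2: o_2 = (-1.5000, 2.5981, 6.0000)
after link 3: o_3 = (0.2321, 3.5981, 10.0000)
after link 4: o_4 = (1.2321, 3.5981, 13.0000)
after link 5: o_5 = (3.2321, 0.1340, 17.0000)
after link 6: o_6 = (6.5981, -3.6962, 17.0000)

6.598 -3.696 17.000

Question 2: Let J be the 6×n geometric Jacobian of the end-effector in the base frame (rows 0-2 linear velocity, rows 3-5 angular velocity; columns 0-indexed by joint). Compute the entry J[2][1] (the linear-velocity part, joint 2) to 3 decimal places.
prismatic axis z_1 = (0.0000,0.0000,1.0000)
J_v[:, 1] = z_1; J_ω[:, 1] = (0,0,0)
entry J[2][1] = 1.0000

1.000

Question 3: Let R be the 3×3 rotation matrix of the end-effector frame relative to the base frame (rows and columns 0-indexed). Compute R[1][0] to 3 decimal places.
End-effector x-axis (col 0 of R) = (0.5000,-0.8660,0.0000)
R[1][0] = -0.8660

-0.866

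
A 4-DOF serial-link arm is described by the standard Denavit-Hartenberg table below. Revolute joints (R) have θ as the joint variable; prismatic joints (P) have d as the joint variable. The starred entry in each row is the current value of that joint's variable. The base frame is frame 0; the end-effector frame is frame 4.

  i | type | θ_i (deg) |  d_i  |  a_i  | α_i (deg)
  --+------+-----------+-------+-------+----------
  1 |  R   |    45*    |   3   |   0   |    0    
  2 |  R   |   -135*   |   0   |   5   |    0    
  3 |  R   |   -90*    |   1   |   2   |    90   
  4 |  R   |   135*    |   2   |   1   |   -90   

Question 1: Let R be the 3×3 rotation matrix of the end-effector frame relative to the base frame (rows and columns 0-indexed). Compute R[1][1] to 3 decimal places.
-1.000

End-effector y-axis (col 1 of R) = (0.0000,-1.0000,-0.0000)
R[1][1] = -1.0000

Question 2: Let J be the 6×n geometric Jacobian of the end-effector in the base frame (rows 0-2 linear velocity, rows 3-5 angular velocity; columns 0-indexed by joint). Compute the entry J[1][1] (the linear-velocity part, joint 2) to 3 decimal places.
-1.293

axis z_1 = (0.0000,0.0000,1.0000); lever o_n−o_1 = (-1.2929,-3.0000,1.7071)
cross product → J_v[:, 1] = (3.0000,-1.2929,0.0000)
J_ω[:, 1] = z_1
entry J[1][1] = -1.2929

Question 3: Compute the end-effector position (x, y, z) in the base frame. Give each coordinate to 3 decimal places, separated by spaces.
-1.293 -3.000 4.707

after link 1: o_1 = (0.0000, 0.0000, 3.0000)
after link 2: o_2 = (0.0000, -5.0000, 3.0000)
after link 3: o_3 = (-2.0000, -5.0000, 4.0000)
after link 4: o_4 = (-1.2929, -3.0000, 4.7071)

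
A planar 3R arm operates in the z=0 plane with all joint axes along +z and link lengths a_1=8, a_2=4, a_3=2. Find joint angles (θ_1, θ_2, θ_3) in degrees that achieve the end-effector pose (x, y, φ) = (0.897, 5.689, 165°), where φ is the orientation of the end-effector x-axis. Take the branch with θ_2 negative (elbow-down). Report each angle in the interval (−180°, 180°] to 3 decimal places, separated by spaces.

wrist centre = target − a_3·(cos φ, sin φ) = (2.8289, 5.1714)
cos θ_2 = (34.7454−8²−4²)/(2·8·4) = -0.7071; θ_2 = -134.9997° (elbow-down)
β = atan2(5.1714,2.8289) = 61.3203°; ψ = atan2(-2.8284,5.1716) = -28.6751°
θ_1 = β − ψ = 89.9954°
θ_3 = φ − θ_1 − θ_2 = -149.9957° (wrapped to (-180°,180°])

89.995 -135.000 -149.996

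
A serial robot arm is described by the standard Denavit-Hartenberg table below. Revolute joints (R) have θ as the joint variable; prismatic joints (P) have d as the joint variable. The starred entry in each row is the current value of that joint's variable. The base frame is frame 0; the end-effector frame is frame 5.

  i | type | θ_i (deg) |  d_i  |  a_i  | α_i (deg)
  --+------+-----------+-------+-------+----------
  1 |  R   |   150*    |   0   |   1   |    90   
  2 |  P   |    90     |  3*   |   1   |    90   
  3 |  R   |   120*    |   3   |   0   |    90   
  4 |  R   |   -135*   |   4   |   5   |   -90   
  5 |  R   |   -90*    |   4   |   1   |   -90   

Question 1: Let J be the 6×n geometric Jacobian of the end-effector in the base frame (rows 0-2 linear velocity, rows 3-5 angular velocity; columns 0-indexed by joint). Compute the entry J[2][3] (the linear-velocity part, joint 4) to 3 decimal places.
axis z_3 = (0.2500,0.4330,0.8660); lever o_n−o_3 = (6.4552,-1.5472,4.6837)
cross product → J_v[:, 3] = (3.3680,4.4194,-3.1820)
J_ω[:, 3] = z_3
entry J[2][3] = -3.1820

-3.182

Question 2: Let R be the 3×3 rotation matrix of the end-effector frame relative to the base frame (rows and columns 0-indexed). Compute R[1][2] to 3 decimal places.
End-effector z-axis (col 2 of R) = (0.3062,-0.8839,0.3536)
R[1][2] = -0.8839

-0.884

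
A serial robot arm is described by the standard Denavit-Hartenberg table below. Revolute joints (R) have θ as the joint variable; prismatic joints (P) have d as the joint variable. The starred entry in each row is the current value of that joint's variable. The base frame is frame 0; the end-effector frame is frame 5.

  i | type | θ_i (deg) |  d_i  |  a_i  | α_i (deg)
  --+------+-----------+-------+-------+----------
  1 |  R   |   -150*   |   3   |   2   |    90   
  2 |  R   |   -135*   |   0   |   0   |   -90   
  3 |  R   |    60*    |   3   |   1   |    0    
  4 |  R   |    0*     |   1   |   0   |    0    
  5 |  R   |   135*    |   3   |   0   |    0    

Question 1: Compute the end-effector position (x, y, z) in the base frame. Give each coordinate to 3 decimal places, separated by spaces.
-5.279 -4.048 -2.303

after link 1: o_1 = (-1.7321, -1.0000, 3.0000)
after link 2: o_2 = (-1.7321, -1.0000, 3.0000)
after link 3: o_3 = (-2.8300, -2.6339, 0.5251)
after link 4: o_4 = (-3.4423, -2.9874, -0.1820)
after link 5: o_5 = (-5.2795, -4.0481, -2.3033)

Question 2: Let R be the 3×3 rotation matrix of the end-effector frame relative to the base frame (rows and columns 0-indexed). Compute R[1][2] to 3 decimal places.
End-effector z-axis (col 2 of R) = (-0.6124,-0.3536,-0.7071)
R[1][2] = -0.3536

-0.354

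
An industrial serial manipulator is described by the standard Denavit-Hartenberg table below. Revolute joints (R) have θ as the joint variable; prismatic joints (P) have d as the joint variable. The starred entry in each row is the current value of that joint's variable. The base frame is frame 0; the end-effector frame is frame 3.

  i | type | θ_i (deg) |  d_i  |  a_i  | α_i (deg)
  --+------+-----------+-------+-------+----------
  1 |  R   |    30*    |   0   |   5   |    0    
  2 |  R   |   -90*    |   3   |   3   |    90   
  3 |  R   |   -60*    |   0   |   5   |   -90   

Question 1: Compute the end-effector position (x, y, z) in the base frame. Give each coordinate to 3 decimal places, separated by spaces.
7.080 -2.263 -1.330

after link 1: o_1 = (4.3301, 2.5000, 0.0000)
after link 2: o_2 = (5.8301, -0.0981, 3.0000)
after link 3: o_3 = (7.0801, -2.2631, -1.3301)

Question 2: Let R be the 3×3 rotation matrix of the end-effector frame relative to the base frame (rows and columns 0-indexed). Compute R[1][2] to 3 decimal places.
End-effector z-axis (col 2 of R) = (0.4330,-0.7500,0.5000)
R[1][2] = -0.7500

-0.750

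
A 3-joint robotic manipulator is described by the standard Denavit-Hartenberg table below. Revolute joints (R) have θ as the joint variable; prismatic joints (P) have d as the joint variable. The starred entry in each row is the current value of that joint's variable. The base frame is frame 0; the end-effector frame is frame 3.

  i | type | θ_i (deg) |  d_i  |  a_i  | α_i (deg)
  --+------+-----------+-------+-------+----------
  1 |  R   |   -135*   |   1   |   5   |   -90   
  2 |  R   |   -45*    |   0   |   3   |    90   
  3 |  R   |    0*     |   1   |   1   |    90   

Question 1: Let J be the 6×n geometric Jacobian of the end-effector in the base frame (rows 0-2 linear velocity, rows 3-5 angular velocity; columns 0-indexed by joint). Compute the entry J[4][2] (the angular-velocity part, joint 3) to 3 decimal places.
0.500

axis z_2 = (0.5000,0.5000,0.7071); lever o_n−o_2 = (0.0000,0.0000,1.4142)
cross product → J_v[:, 2] = (0.7071,-0.7071,0.0000)
J_ω[:, 2] = z_2
entry J[4][2] = 0.5000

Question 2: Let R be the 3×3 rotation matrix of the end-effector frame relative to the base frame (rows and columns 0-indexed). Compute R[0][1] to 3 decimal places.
0.500

End-effector y-axis (col 1 of R) = (0.5000,0.5000,0.7071)
R[0][1] = 0.5000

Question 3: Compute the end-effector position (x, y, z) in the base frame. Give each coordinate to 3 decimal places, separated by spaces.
-5.036 -5.036 4.536

after link 1: o_1 = (-3.5355, -3.5355, 1.0000)
after link 2: o_2 = (-5.0355, -5.0355, 3.1213)
after link 3: o_3 = (-5.0355, -5.0355, 4.5355)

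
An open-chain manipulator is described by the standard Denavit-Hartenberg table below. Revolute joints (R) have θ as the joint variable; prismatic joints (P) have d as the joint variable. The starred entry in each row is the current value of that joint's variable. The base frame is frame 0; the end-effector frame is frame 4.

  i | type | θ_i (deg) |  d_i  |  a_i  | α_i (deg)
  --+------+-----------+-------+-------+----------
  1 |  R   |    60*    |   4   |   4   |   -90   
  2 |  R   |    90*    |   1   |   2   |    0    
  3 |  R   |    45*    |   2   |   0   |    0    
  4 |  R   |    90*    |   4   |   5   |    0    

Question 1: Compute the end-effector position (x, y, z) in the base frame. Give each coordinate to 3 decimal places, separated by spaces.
after link 1: o_1 = (2.0000, 3.4641, 4.0000)
after link 2: o_2 = (1.1340, 3.9641, 2.0000)
after link 3: o_3 = (-0.5981, 4.9641, 2.0000)
after link 4: o_4 = (-5.8299, 3.9022, 5.5355)

-5.830 3.902 5.536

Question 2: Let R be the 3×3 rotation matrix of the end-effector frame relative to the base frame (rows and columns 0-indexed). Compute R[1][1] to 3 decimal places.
0.612

End-effector y-axis (col 1 of R) = (0.3536,0.6124,0.7071)
R[1][1] = 0.6124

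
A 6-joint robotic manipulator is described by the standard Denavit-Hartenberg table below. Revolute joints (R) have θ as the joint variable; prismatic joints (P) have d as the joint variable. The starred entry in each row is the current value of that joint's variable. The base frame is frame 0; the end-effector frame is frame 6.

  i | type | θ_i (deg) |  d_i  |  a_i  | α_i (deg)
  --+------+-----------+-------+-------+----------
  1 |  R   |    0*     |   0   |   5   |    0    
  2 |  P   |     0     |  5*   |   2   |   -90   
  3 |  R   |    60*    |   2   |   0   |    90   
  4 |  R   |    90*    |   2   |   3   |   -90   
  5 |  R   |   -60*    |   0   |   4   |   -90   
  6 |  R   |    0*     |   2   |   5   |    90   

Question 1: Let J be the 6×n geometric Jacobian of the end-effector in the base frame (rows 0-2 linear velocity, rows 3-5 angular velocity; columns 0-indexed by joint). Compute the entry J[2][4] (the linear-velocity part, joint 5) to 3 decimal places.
-3.116

axis z_4 = (-0.5000,0.0000,0.8660); lever o_n−o_4 = (5.8840,6.2321,3.3971)
cross product → J_v[:, 4] = (-5.3971,6.7942,-3.1160)
J_ω[:, 4] = z_4
entry J[2][4] = -3.1160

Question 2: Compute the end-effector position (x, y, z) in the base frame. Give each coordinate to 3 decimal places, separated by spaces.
after link 1: o_1 = (5.0000, 0.0000, 0.0000)
after link 2: o_2 = (7.0000, 0.0000, 5.0000)
after link 3: o_3 = (7.0000, 2.0000, 5.0000)
after link 4: o_4 = (8.7321, 5.0000, 6.0000)
after link 5: o_5 = (11.7321, 7.0000, 7.7321)
after link 6: o_6 = (14.6160, 11.2321, 9.3971)

14.616 11.232 9.397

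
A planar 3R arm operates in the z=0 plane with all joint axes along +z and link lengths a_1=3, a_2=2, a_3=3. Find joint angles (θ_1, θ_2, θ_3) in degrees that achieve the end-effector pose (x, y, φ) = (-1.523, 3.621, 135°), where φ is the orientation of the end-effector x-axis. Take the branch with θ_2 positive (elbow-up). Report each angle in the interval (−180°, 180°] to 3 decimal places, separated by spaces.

29.991 150.006 -44.997

wrist centre = target − a_3·(cos φ, sin φ) = (0.5983, 1.4997)
cos θ_2 = (2.6070−3²−2²)/(2·3·2) = -0.8661; θ_2 = 150.0064° (elbow-up)
β = atan2(1.4997,0.5983) = 68.2497°; ψ = atan2(0.9998,1.2678) = 38.2590°
θ_1 = β − ψ = 29.9907°
θ_3 = φ − θ_1 − θ_2 = -44.9971° (wrapped to (-180°,180°])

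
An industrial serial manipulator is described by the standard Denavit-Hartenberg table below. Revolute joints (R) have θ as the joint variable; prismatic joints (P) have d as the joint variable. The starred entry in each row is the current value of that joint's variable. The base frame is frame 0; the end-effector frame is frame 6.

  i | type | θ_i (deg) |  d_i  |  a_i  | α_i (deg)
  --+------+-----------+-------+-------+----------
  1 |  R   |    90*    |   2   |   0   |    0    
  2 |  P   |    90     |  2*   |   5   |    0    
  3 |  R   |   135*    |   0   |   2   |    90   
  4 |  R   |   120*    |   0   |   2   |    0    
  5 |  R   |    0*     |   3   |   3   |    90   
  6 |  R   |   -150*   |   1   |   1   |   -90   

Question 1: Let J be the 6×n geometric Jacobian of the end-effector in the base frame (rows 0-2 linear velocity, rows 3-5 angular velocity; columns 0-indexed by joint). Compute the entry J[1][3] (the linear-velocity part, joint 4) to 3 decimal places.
2.885

axis z_3 = (-0.7071,-0.7071,0.0000); lever o_n−o_3 = (-2.6170,-0.9186,4.0801)
cross product → J_v[:, 3] = (-2.8851,2.8851,-1.2010)
J_ω[:, 3] = z_3
entry J[1][3] = 2.8851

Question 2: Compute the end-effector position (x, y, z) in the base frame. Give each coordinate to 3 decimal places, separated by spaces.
after link 1: o_1 = (0.0000, 0.0000, 2.0000)
after link 2: o_2 = (-5.0000, 0.0000, 4.0000)
after link 3: o_3 = (-3.5858, -1.4142, 4.0000)
after link 4: o_4 = (-4.2929, -0.7071, 5.7321)
after link 5: o_5 = (-7.4749, -1.7678, 8.3301)
after link 6: o_6 = (-6.2028, -2.3328, 8.0801)

-6.203 -2.333 8.080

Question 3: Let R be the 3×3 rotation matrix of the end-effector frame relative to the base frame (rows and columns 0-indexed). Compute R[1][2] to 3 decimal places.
0.789

End-effector z-axis (col 2 of R) = (0.4356,0.7891,0.4330)
R[1][2] = 0.7891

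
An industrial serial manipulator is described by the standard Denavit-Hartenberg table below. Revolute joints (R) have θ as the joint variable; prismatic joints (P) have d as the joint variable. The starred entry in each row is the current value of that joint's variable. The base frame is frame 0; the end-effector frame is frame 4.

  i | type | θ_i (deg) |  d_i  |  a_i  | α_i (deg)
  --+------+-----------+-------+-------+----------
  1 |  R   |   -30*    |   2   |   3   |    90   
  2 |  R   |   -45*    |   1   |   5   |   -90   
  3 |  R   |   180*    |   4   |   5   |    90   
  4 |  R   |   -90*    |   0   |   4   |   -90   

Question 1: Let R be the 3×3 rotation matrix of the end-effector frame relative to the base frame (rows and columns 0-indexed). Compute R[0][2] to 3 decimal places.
-0.612

End-effector z-axis (col 2 of R) = (-0.6124,0.3536,0.7071)
R[0][2] = -0.6124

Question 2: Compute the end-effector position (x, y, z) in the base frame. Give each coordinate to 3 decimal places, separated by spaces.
2.098 -2.366 2.000

after link 1: o_1 = (2.5981, -1.5000, 2.0000)
after link 2: o_2 = (5.1599, -4.1338, -1.5355)
after link 3: o_3 = (4.5476, -3.7802, 4.8284)
after link 4: o_4 = (2.0981, -2.3660, 2.0000)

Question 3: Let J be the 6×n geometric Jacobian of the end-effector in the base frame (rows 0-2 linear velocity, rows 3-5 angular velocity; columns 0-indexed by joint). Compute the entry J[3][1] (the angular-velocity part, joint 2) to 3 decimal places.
axis z_1 = (-0.5000,-0.8660,0.0000); lever o_n−o_1 = (-0.5000,-0.8660,-0.0000)
cross product → J_v[:, 1] = (0.0000,-0.0000,-0.0000)
J_ω[:, 1] = z_1
entry J[3][1] = -0.5000

-0.500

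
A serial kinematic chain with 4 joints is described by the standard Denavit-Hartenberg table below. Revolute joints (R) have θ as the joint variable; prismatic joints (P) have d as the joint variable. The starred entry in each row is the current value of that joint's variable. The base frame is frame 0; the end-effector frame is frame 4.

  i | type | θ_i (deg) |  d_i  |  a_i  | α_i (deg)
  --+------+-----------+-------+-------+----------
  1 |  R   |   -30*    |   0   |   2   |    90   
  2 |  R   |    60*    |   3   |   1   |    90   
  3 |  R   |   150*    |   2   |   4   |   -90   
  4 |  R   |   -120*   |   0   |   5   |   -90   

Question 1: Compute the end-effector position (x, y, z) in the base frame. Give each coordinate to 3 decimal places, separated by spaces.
4.475 -6.914 -3.424

after link 1: o_1 = (1.7321, -1.0000, 0.0000)
after link 2: o_2 = (0.6651, -3.8481, 0.8660)
after link 3: o_3 = (-0.3349, -5.5801, -3.1340)
after link 4: o_4 = (4.4752, -6.9139, -3.4240)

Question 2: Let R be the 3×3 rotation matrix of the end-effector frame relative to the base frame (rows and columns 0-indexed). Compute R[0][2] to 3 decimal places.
End-effector z-axis (col 2 of R) = (-0.1663,-0.4040,-0.8995)
R[0][2] = -0.1663

-0.166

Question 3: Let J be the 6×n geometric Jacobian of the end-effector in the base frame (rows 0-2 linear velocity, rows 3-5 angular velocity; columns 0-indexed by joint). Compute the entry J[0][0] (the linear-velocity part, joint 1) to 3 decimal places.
6.914

axis z_0 = ẑ; lever o_n−o_0 = (4.4752,-6.9139,-3.4240)
cross product → J_v[:, 0] = (6.9139,4.4752,-0.0000)
J_ω[:, 0] = z_0
entry J[0][0] = 6.9139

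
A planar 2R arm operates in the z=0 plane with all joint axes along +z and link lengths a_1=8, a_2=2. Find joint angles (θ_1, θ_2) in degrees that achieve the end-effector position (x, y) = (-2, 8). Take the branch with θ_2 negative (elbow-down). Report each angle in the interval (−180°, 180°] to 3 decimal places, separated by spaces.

118.072 -90.000

cos θ_2 = (68.0000−8²−2²)/(2·8·2) = 0.0000; θ_2 = -90.0000° (elbow-down)
β = atan2(8.0000,-2.0000) = 104.0362°; ψ = atan2(-2.0000,8.0000) = -14.0362°
θ_1 = β − ψ = 118.0725°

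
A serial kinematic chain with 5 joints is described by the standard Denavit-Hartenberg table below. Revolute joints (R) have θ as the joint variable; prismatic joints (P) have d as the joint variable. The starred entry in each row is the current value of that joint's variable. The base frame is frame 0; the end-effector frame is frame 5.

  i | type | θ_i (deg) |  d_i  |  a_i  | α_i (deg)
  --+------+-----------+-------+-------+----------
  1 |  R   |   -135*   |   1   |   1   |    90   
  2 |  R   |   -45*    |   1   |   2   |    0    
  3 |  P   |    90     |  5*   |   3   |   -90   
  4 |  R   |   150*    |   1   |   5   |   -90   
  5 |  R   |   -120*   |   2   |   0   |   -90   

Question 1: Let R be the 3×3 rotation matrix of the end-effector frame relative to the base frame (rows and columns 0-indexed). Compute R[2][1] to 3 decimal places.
0.354

End-effector y-axis (col 1 of R) = (0.3624,-0.8624,0.3536)
R[2][1] = 0.3536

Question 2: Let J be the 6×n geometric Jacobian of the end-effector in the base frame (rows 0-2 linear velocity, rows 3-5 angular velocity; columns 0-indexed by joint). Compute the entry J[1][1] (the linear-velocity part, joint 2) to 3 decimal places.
-1.665

axis z_1 = (-0.7071,0.7071,0.0000); lever o_n−o_1 = (-3.0346,4.3647,-2.3548)
cross product → J_v[:, 1] = (-1.6651,-1.6651,-0.9405)
J_ω[:, 1] = z_1
entry J[1][1] = -1.6651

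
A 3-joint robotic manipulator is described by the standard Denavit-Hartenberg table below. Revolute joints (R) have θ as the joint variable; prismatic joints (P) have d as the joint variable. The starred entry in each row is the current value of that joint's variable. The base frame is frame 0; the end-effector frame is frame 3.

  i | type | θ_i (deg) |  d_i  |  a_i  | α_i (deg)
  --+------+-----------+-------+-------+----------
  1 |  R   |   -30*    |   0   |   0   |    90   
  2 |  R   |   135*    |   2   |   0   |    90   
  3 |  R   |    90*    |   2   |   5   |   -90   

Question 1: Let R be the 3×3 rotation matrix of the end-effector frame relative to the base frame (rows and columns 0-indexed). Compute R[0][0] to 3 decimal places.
End-effector x-axis (col 0 of R) = (-0.5000,-0.8660,0.0000)
R[0][0] = -0.5000

-0.500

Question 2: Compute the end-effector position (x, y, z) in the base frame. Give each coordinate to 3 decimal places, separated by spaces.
-2.275 -6.769 1.414

after link 1: o_1 = (0.0000, 0.0000, 0.0000)
after link 2: o_2 = (-1.0000, -1.7321, 0.0000)
after link 3: o_3 = (-2.2753, -6.7693, 1.4142)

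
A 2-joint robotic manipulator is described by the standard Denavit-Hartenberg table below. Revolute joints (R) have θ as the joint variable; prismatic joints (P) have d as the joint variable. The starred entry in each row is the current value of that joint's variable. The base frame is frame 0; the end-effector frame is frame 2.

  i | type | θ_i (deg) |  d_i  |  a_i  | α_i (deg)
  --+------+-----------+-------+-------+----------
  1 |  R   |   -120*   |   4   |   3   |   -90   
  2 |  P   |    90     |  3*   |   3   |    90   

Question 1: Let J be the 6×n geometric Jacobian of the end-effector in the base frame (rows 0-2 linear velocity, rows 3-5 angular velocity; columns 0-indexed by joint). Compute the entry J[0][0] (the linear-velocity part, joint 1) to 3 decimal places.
axis z_0 = ẑ; lever o_n−o_0 = (1.0981,-4.0981,1.0000)
cross product → J_v[:, 0] = (4.0981,1.0981,-0.0000)
J_ω[:, 0] = z_0
entry J[0][0] = 4.0981

4.098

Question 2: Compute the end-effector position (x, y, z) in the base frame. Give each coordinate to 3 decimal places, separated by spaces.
1.098 -4.098 1.000

after link 1: o_1 = (-1.5000, -2.5981, 4.0000)
after link 2: o_2 = (1.0981, -4.0981, 1.0000)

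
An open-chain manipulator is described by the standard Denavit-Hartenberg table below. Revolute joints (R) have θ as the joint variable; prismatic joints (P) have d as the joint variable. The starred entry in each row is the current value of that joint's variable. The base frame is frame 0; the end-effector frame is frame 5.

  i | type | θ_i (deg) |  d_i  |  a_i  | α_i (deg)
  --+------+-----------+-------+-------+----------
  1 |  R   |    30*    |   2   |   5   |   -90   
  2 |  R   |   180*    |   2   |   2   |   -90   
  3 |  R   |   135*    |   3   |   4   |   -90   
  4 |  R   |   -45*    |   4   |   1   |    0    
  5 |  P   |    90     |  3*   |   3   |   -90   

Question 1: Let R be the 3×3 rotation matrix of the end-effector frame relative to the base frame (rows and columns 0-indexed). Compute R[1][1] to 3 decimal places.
End-effector y-axis (col 1 of R) = (-0.2588,-0.9659,-0.0000)
R[1][1] = -0.9659

-0.966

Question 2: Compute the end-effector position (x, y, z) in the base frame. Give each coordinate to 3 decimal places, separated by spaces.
10.006 8.226 3.586

after link 1: o_1 = (4.3301, 2.5000, 2.0000)
after link 2: o_2 = (1.5981, 3.2321, 2.0000)
after link 3: o_3 = (5.4618, 2.1968, 5.0000)
after link 4: o_4 = (7.1801, 5.8775, 5.7071)
after link 5: o_5 = (10.0056, 8.2262, 3.5858)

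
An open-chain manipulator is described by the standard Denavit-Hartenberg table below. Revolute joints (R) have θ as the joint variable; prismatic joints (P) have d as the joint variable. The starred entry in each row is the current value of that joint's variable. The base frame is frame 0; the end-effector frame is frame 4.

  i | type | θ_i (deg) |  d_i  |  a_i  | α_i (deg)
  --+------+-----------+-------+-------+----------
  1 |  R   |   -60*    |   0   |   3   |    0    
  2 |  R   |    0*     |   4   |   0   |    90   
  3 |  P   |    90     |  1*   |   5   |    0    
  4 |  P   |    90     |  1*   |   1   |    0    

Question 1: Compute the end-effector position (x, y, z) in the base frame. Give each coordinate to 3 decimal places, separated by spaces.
-0.732 -2.732 9.000

after link 1: o_1 = (1.5000, -2.5981, 0.0000)
after link 2: o_2 = (1.5000, -2.5981, 4.0000)
after link 3: o_3 = (0.6340, -3.0981, 9.0000)
after link 4: o_4 = (-0.7321, -2.7321, 9.0000)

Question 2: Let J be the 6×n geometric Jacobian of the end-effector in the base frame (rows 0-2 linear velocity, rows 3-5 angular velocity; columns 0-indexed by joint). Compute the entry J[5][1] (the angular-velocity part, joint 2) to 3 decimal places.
axis z_1 = (0.0000,0.0000,1.0000); lever o_n−o_1 = (-2.2321,-0.1340,9.0000)
cross product → J_v[:, 1] = (0.1340,-2.2321,0.0000)
J_ω[:, 1] = z_1
entry J[5][1] = 1.0000

1.000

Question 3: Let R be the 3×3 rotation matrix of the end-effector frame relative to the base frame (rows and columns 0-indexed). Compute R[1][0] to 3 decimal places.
End-effector x-axis (col 0 of R) = (-0.5000,0.8660,0.0000)
R[1][0] = 0.8660

0.866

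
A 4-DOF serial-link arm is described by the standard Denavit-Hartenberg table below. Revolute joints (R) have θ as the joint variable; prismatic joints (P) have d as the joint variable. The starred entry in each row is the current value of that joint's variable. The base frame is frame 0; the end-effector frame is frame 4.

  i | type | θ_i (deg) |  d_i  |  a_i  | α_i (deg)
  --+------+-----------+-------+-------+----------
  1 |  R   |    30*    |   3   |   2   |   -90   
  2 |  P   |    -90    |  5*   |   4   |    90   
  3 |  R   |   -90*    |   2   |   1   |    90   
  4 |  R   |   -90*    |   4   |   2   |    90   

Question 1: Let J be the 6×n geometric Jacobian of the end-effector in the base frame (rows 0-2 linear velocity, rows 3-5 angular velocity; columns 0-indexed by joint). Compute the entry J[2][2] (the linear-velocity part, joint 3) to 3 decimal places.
axis z_2 = (-0.8660,-0.5000,0.0000); lever o_n−o_2 = (0.5000,-0.8660,-4.0000)
cross product → J_v[:, 2] = (2.0000,-3.4641,1.0000)
J_ω[:, 2] = z_2
entry J[2][2] = 1.0000

1.000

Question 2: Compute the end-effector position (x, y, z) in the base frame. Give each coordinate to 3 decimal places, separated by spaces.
-0.268 4.464 3.000

after link 1: o_1 = (1.7321, 1.0000, 3.0000)
after link 2: o_2 = (-0.7679, 5.3301, 7.0000)
after link 3: o_3 = (-2.0000, 3.4641, 7.0000)
after link 4: o_4 = (-0.2679, 4.4641, 3.0000)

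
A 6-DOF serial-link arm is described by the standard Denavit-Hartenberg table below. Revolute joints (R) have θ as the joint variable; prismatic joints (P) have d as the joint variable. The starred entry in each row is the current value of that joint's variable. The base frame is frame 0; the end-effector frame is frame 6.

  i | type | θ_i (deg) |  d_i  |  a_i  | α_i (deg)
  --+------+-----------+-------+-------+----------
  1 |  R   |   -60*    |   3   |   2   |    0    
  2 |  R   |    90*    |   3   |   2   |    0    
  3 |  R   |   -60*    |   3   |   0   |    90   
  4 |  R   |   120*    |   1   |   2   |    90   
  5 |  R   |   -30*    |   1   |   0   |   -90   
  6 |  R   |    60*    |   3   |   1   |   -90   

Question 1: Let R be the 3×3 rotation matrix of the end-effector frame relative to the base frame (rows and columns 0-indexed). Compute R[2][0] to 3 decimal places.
End-effector x-axis (col 0 of R) = (-0.7120,0.6998,-0.0580)
R[2][0] = -0.0580

-0.058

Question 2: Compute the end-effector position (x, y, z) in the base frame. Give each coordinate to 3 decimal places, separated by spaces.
after link 1: o_1 = (1.0000, -1.7321, 3.0000)
after link 2: o_2 = (2.7321, -0.7321, 6.0000)
after link 3: o_3 = (2.7321, -0.7321, 9.0000)
after link 4: o_4 = (1.3660, -1.0981, 10.7321)
after link 5: o_5 = (2.1160, -1.5311, 11.2321)
after link 6: o_6 = (-0.5446, -2.7063, 12.4731)

-0.545 -2.706 12.473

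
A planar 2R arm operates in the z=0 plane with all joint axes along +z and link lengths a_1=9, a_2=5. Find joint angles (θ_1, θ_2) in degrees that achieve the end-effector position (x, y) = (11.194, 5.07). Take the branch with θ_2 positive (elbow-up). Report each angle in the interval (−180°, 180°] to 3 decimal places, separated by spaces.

3.736 59.992

cos θ_2 = (151.0105−9²−5²)/(2·9·5) = 0.5001; θ_2 = 59.9923° (elbow-up)
β = atan2(5.0700,11.1940) = 24.3668°; ψ = atan2(4.3298,11.5006) = 20.6306°
θ_1 = β − ψ = 3.7362°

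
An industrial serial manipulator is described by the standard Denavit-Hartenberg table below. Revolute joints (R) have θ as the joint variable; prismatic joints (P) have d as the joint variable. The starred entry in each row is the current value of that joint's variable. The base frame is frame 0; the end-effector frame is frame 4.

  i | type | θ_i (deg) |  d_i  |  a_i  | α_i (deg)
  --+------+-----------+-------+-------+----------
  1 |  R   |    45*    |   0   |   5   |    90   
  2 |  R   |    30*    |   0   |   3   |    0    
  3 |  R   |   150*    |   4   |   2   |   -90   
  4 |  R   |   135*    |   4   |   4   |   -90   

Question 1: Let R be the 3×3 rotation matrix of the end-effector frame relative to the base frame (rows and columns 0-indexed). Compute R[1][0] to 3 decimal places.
1.000

End-effector x-axis (col 0 of R) = (0.0000,1.0000,-0.0000)
R[1][0] = 1.0000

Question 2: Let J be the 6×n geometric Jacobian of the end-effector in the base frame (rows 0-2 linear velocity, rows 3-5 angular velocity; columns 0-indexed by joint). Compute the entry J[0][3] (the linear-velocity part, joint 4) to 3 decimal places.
4.000

axis z_3 = (0.0000,-0.0000,-1.0000); lever o_n−o_3 = (0.0000,4.0000,-4.0000)
cross product → J_v[:, 3] = (4.0000,0.0000,0.0000)
J_ω[:, 3] = z_3
entry J[0][3] = 4.0000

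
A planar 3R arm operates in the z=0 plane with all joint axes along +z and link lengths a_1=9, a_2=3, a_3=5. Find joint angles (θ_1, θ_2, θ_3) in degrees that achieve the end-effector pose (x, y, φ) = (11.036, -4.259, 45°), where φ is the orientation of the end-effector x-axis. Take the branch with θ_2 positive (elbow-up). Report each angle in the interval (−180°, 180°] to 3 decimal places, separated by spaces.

wrist centre = target − a_3·(cos φ, sin φ) = (7.5005, -7.7945)
cos θ_2 = (117.0118−9²−3²)/(2·9·3) = 0.5002; θ_2 = 59.9856° (elbow-up)
β = atan2(-7.7945,7.5005) = -46.1015°; ψ = atan2(2.5977,10.5007) = 13.8951°
θ_1 = β − ψ = -59.9966°
θ_3 = φ − θ_1 − θ_2 = 45.0110° (wrapped to (-180°,180°])

-59.997 59.986 45.011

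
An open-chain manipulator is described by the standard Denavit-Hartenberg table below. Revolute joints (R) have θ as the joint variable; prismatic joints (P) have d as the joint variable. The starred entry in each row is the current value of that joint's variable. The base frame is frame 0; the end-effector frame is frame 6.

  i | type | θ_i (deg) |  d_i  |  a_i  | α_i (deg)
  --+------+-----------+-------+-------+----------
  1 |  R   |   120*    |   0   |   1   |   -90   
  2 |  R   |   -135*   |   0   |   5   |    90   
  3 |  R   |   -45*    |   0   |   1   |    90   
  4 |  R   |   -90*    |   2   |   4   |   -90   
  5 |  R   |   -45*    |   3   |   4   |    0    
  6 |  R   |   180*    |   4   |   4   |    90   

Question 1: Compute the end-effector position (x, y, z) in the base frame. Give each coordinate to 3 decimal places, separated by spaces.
after link 1: o_1 = (-0.5000, 0.8660, 0.0000)
after link 2: o_2 = (1.2678, -2.1958, 3.5355)
after link 3: o_3 = (2.1301, -2.2753, 4.0355)
after link 4: o_4 = (1.4407, 1.7473, 5.8640)
after link 5: o_5 = (4.0527, 5.4657, 7.9497)
after link 6: o_6 = (7.4773, 1.1911, 9.3640)

7.477 1.191 9.364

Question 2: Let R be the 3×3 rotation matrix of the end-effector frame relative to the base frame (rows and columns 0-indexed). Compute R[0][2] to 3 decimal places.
-0.506

End-effector z-axis (col 2 of R) = (-0.5062,-0.1232,0.8536)
R[0][2] = -0.5062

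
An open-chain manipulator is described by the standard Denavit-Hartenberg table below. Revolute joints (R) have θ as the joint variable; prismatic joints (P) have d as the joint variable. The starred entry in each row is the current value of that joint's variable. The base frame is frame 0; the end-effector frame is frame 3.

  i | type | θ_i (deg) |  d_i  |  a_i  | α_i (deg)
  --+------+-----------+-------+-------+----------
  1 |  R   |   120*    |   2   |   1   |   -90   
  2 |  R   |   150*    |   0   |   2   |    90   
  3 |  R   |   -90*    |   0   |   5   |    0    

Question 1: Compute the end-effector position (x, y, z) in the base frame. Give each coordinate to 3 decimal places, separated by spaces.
after link 1: o_1 = (-0.5000, 0.8660, 2.0000)
after link 2: o_2 = (0.3660, -0.6340, 1.0000)
after link 3: o_3 = (4.6962, 1.8660, 1.0000)

4.696 1.866 1.000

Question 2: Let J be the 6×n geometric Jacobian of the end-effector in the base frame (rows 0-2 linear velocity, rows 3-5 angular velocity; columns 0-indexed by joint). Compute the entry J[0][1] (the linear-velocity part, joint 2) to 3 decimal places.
axis z_1 = (-0.8660,-0.5000,0.0000); lever o_n−o_1 = (5.1962,1.0000,-1.0000)
cross product → J_v[:, 1] = (0.5000,-0.8660,1.7321)
J_ω[:, 1] = z_1
entry J[0][1] = 0.5000

0.500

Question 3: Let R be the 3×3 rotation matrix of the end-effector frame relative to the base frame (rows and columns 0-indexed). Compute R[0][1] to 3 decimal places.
0.433

End-effector y-axis (col 1 of R) = (0.4330,-0.7500,-0.5000)
R[0][1] = 0.4330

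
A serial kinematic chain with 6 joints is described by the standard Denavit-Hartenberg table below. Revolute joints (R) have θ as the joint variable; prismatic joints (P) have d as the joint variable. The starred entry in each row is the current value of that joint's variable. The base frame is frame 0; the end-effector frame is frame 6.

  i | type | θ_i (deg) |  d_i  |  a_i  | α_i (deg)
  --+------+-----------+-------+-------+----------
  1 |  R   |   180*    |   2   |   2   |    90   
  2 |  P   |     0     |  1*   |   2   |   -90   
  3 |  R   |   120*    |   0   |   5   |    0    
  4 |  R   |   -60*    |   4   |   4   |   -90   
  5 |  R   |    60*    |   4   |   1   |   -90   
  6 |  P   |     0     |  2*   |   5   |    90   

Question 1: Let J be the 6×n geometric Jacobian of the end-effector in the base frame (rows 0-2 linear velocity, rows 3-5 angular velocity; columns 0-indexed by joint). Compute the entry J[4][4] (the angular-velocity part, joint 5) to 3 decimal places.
axis z_4 = (0.8660,-0.5000,0.0000); lever o_n−o_4 = (2.8301,-3.0981,-6.1962)
cross product → J_v[:, 4] = (3.0981,5.3660,-1.2679)
J_ω[:, 4] = z_4
entry J[4][4] = -0.5000

-0.500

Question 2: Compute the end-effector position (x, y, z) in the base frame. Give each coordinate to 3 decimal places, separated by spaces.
after link 1: o_1 = (-2.0000, 0.0000, 2.0000)
after link 2: o_2 = (-4.0000, 1.0000, 2.0000)
after link 3: o_3 = (-1.5000, -3.3301, 2.0000)
after link 4: o_4 = (-3.5000, -6.7942, 6.0000)
after link 5: o_5 = (-0.2859, -9.2272, 5.1340)
after link 6: o_6 = (-0.6699, -9.8923, -0.1962)

-0.670 -9.892 -0.196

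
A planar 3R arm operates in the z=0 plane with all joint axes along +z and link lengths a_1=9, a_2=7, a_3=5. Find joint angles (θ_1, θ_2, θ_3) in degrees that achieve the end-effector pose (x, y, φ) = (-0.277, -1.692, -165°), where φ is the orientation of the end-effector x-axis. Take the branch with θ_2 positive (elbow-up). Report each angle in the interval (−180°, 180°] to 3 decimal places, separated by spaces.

-54.987 149.996 99.990

wrist centre = target − a_3·(cos φ, sin φ) = (4.5526, -0.3979)
cos θ_2 = (20.8848−9²−7²)/(2·9·7) = -0.8660; θ_2 = 149.9964° (elbow-up)
β = atan2(-0.3979,4.5526) = -4.9950°; ψ = atan2(3.5004,2.9380) = 49.9916°
θ_1 = β − ψ = -54.9866°
θ_3 = φ − θ_1 − θ_2 = 99.9902° (wrapped to (-180°,180°])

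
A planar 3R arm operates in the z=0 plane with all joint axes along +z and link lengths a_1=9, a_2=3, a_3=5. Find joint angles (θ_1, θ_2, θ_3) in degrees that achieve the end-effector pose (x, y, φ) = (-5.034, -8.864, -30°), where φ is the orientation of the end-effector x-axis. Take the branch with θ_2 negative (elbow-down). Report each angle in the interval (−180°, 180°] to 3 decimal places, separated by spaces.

-135.001 -44.995 149.996

wrist centre = target − a_3·(cos φ, sin φ) = (-9.3641, -6.3640)
cos θ_2 = (128.1874−9²−3²)/(2·9·3) = 0.7072; θ_2 = -44.9946° (elbow-down)
β = atan2(-6.3640,-9.3641) = -145.7994°; ψ = atan2(-2.1211,11.1215) = -10.7979°
θ_1 = β − ψ = -135.0015°
θ_3 = φ − θ_1 − θ_2 = 149.9961° (wrapped to (-180°,180°])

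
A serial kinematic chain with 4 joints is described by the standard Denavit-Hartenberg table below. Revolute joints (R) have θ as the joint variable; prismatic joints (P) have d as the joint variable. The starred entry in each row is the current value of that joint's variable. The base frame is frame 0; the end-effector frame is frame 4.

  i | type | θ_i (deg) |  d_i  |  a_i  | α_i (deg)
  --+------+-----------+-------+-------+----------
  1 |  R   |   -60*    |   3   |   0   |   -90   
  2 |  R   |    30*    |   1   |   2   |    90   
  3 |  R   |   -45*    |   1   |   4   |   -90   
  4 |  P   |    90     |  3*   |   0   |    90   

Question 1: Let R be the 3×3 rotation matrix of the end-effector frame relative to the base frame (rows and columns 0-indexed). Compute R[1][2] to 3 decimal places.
End-effector z-axis (col 2 of R) = (-0.3062,-0.8839,-0.3536)
R[1][2] = -0.8839

-0.884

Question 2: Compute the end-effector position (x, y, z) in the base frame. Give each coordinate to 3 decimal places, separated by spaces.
3.513 -5.499 0.391

after link 1: o_1 = (0.0000, 0.0000, 3.0000)
after link 2: o_2 = (1.7321, -1.0000, 2.0000)
after link 3: o_3 = (0.7573, -4.9685, 1.4518)
after link 4: o_4 = (3.5130, -5.4989, 0.3912)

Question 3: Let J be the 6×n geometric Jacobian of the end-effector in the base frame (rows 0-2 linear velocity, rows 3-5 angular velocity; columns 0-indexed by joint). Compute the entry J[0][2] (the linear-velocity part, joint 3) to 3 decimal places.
4.593

axis z_2 = (0.2500,-0.4330,0.8660); lever o_n−o_2 = (1.7809,-4.4989,-1.6088)
cross product → J_v[:, 2] = (4.5928,1.9445,-0.3536)
J_ω[:, 2] = z_2
entry J[0][2] = 4.5928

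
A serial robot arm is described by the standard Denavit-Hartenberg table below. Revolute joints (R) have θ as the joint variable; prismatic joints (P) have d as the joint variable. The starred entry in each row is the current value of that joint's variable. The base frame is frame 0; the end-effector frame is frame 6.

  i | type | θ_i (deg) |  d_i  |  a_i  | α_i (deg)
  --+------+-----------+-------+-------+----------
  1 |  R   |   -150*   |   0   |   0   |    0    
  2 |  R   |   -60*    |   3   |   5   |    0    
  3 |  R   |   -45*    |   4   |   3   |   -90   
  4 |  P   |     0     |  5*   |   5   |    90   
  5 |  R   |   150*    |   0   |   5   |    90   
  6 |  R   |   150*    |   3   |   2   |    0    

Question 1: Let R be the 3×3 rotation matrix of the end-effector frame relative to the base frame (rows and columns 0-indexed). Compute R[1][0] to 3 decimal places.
End-effector x-axis (col 0 of R) = (0.2241,0.8365,0.5000)
R[1][0] = 0.8365

0.837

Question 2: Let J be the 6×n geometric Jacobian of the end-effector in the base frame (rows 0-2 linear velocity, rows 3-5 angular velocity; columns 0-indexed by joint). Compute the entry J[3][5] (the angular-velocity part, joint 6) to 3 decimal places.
axis z_5 = (-0.9659,0.2588,0.0000); lever o_n−o_5 = (-2.4495,2.4495,1.0000)
cross product → J_v[:, 5] = (0.2588,0.9659,-1.7321)
J_ω[:, 5] = z_5
entry J[3][5] = -0.9659

-0.966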